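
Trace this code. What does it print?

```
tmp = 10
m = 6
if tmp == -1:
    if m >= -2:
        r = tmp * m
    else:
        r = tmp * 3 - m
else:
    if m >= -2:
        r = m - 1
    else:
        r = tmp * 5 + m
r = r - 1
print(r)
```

tmp=10, m=6
tmp == -1 is False; m >= -2 is True
→ r = m - 1 = 5
r = 5-1 = 4

4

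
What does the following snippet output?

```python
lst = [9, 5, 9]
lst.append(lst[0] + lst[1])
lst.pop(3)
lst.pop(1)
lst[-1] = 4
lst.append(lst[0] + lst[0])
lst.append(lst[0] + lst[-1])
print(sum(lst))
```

58

append lst[0]+lst[1] = 9+5 = 14 → [9, 5, 9, 14]
pop(3) removes 14 → [9, 5, 9]
pop(1) removes 5 → [9, 9]
lst[-1] = 4 → [9, 4]
append lst[0]+lst[0] = 9+9 = 18 → [9, 4, 18]
append lst[0]+lst[-1] = 9+18 = 27 → [9, 4, 18, 27]
sum = 58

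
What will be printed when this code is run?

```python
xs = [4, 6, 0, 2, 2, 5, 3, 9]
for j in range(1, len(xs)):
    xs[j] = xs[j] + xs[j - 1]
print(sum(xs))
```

122

j=1: xs[1] = 6+4 = 10 → [4, 10, 0, 2, 2, 5, 3, 9]
j=2: xs[2] = 0+10 = 10 → [4, 10, 10, 2, 2, 5, 3, 9]
j=3: xs[3] = 2+10 = 12 → [4, 10, 10, 12, 2, 5, 3, 9]
j=4: xs[4] = 2+12 = 14 → [4, 10, 10, 12, 14, 5, 3, 9]
j=5: xs[5] = 5+14 = 19 → [4, 10, 10, 12, 14, 19, 3, 9]
j=6: xs[6] = 3+19 = 22 → [4, 10, 10, 12, 14, 19, 22, 9]
j=7: xs[7] = 9+22 = 31 → [4, 10, 10, 12, 14, 19, 22, 31]
sum = 122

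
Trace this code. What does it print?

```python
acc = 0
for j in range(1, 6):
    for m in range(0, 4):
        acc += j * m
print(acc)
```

j=1,m=0: acc = 0+0 = 0
j=1,m=1: acc = 0+1 = 1
j=1,m=2: acc = 1+2 = 3
j=1,m=3: acc = 3+3 = 6
j=2,m=0: acc = 6+0 = 6
j=2,m=1: acc = 6+2 = 8
j=2,m=2: acc = 8+4 = 12
j=2,m=3: acc = 12+6 = 18
j=3,m=0: acc = 18+0 = 18
j=3,m=1: acc = 18+3 = 21
j=3,m=2: acc = 21+6 = 27
j=3,m=3: acc = 27+9 = 36
j=4,m=0: acc = 36+0 = 36
j=4,m=1: acc = 36+4 = 40
j=4,m=2: acc = 40+8 = 48
j=4,m=3: acc = 48+12 = 60
j=5,m=0: acc = 60+0 = 60
j=5,m=1: acc = 60+5 = 65
j=5,m=2: acc = 65+10 = 75
j=5,m=3: acc = 75+15 = 90

90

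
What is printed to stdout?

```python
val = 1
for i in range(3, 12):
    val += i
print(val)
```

64

i=3: val = 1+3 = 4
i=4: val = 4+4 = 8
i=5: val = 8+5 = 13
i=6: val = 13+6 = 19
i=7: val = 19+7 = 26
i=8: val = 26+8 = 34
i=9: val = 34+9 = 43
i=10: val = 43+10 = 53
i=11: val = 53+11 = 64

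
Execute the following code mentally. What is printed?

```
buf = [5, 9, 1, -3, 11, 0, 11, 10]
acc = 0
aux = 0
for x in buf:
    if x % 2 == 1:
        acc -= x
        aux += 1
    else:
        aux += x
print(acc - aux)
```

-50

x=5: odd, acc = 0-5 = -5; aux=1
x=9: odd, acc = (-5)-9 = -14; aux=2
x=1: odd, acc = (-14)-1 = -15; aux=3
x=-3: odd, acc = (-15)-(-3) = -12; aux=4
x=11: odd, acc = (-12)-11 = -23; aux=5
x=0: not odd; aux=5
x=11: odd, acc = (-23)-11 = -34; aux=6
x=10: not odd; aux=16
acc-aux = (-34)-16 = -50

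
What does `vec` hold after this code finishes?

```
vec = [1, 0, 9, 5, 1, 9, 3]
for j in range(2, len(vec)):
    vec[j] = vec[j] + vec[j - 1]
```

[1, 0, 9, 14, 15, 24, 27]

j=2: vec[2] = 9+0 = 9 → [1, 0, 9, 5, 1, 9, 3]
j=3: vec[3] = 5+9 = 14 → [1, 0, 9, 14, 1, 9, 3]
j=4: vec[4] = 1+14 = 15 → [1, 0, 9, 14, 15, 9, 3]
j=5: vec[5] = 9+15 = 24 → [1, 0, 9, 14, 15, 24, 3]
j=6: vec[6] = 3+24 = 27 → [1, 0, 9, 14, 15, 24, 27]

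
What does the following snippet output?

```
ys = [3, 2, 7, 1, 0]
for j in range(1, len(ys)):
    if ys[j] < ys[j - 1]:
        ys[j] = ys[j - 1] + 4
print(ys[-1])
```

j=1: 2<3, ys[1] = 3+4 = 7 → [3, 7, 7, 1, 0]
j=2: 7>=7, unchanged → [3, 7, 7, 1, 0]
j=3: 1<7, ys[3] = 7+4 = 11 → [3, 7, 7, 11, 0]
j=4: 0<11, ys[4] = 11+4 = 15 → [3, 7, 7, 11, 15]

15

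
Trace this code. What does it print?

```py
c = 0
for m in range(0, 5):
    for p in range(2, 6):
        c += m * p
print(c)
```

140

m=0,p=2: c = 0+0 = 0
m=0,p=3: c = 0+0 = 0
m=0,p=4: c = 0+0 = 0
m=0,p=5: c = 0+0 = 0
m=1,p=2: c = 0+2 = 2
m=1,p=3: c = 2+3 = 5
m=1,p=4: c = 5+4 = 9
m=1,p=5: c = 9+5 = 14
m=2,p=2: c = 14+4 = 18
m=2,p=3: c = 18+6 = 24
m=2,p=4: c = 24+8 = 32
m=2,p=5: c = 32+10 = 42
m=3,p=2: c = 42+6 = 48
m=3,p=3: c = 48+9 = 57
m=3,p=4: c = 57+12 = 69
m=3,p=5: c = 69+15 = 84
m=4,p=2: c = 84+8 = 92
m=4,p=3: c = 92+12 = 104
m=4,p=4: c = 104+16 = 120
m=4,p=5: c = 120+20 = 140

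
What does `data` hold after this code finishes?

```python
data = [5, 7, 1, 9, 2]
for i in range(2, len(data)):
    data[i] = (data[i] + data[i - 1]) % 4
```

i=2: data[2] = (1+7)%4 = 0 → [5, 7, 0, 9, 2]
i=3: data[3] = (9+0)%4 = 1 → [5, 7, 0, 1, 2]
i=4: data[4] = (2+1)%4 = 3 → [5, 7, 0, 1, 3]

[5, 7, 0, 1, 3]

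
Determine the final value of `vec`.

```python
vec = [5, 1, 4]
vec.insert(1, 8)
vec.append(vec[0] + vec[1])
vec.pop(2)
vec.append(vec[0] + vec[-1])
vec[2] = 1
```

insert 8 at 1 → [5, 8, 1, 4]
append vec[0]+vec[1] = 5+8 = 13 → [5, 8, 1, 4, 13]
pop(2) removes 1 → [5, 8, 4, 13]
append vec[0]+vec[-1] = 5+13 = 18 → [5, 8, 4, 13, 18]
vec[2] = 1 → [5, 8, 1, 13, 18]

[5, 8, 1, 13, 18]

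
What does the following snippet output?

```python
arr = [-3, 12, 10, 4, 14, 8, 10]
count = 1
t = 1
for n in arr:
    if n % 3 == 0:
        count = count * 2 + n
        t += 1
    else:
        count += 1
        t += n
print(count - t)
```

n=-3: %3==0, count = 1*2+(-3) = -1; t=2
n=12: %3==0, count = (-1)*2+12 = 10; t=3
n=10: not %3==0, count = 10+1 = 11; t=13
n=4: not %3==0, count = 11+1 = 12; t=17
n=14: not %3==0, count = 12+1 = 13; t=31
n=8: not %3==0, count = 13+1 = 14; t=39
n=10: not %3==0, count = 14+1 = 15; t=49
count-t = 15-49 = -34

-34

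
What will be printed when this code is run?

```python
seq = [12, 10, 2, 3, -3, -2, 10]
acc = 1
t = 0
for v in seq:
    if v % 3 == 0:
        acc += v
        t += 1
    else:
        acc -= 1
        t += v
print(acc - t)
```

-14

v=12: %3==0, acc = 1+12 = 13; t=1
v=10: not %3==0, acc = 13-1 = 12; t=11
v=2: not %3==0, acc = 12-1 = 11; t=13
v=3: %3==0, acc = 11+3 = 14; t=14
v=-3: %3==0, acc = 14+(-3) = 11; t=15
v=-2: not %3==0, acc = 11-1 = 10; t=13
v=10: not %3==0, acc = 10-1 = 9; t=23
acc-t = 9-23 = -14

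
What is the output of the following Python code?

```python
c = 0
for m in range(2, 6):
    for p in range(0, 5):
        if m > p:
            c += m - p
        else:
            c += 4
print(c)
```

m=2,p=0: 2>0, c = 0+2 = 2
m=2,p=1: 2>1, c = 2+1 = 3
m=2,p=2: not 2>2, c = 3+4 = 7
m=2,p=3: not 2>3, c = 7+4 = 11
m=2,p=4: not 2>4, c = 11+4 = 15
m=3,p=0: 3>0, c = 15+3 = 18
m=3,p=1: 3>1, c = 18+2 = 20
m=3,p=2: 3>2, c = 20+1 = 21
m=3,p=3: not 3>3, c = 21+4 = 25
m=3,p=4: not 3>4, c = 25+4 = 29
m=4,p=0: 4>0, c = 29+4 = 33
m=4,p=1: 4>1, c = 33+3 = 36
m=4,p=2: 4>2, c = 36+2 = 38
m=4,p=3: 4>3, c = 38+1 = 39
m=4,p=4: not 4>4, c = 39+4 = 43
m=5,p=0: 5>0, c = 43+5 = 48
m=5,p=1: 5>1, c = 48+4 = 52
m=5,p=2: 5>2, c = 52+3 = 55
m=5,p=3: 5>3, c = 55+2 = 57
m=5,p=4: 5>4, c = 57+1 = 58

58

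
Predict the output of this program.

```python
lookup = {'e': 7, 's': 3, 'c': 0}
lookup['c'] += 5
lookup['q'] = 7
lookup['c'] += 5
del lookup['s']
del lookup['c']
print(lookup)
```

{'e': 7, 'q': 7}

lookup['c'] = 0+5 = 5 → {'e': 7, 's': 3, 'c': 5}
lookup['q'] = 7 → {'e': 7, 's': 3, 'c': 5, 'q': 7}
lookup['c'] = 5+5 = 10 → {'e': 7, 's': 3, 'c': 10, 'q': 7}
del 's' → {'e': 7, 'c': 10, 'q': 7}
del 'c' → {'e': 7, 'q': 7}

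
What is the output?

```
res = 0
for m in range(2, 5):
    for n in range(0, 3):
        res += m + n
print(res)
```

m=2,n=0: res = 0+2 = 2
m=2,n=1: res = 2+3 = 5
m=2,n=2: res = 5+4 = 9
m=3,n=0: res = 9+3 = 12
m=3,n=1: res = 12+4 = 16
m=3,n=2: res = 16+5 = 21
m=4,n=0: res = 21+4 = 25
m=4,n=1: res = 25+5 = 30
m=4,n=2: res = 30+6 = 36

36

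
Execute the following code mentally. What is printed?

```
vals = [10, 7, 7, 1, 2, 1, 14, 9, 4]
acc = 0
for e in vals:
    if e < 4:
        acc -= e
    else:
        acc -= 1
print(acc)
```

-10

e=10: not <4, acc = 0-1 = -1
e=7: not <4, acc = (-1)-1 = -2
e=7: not <4, acc = (-2)-1 = -3
e=1: <4, acc = (-3)-1 = -4
e=2: <4, acc = (-4)-2 = -6
e=1: <4, acc = (-6)-1 = -7
e=14: not <4, acc = (-7)-1 = -8
e=9: not <4, acc = (-8)-1 = -9
e=4: not <4, acc = (-9)-1 = -10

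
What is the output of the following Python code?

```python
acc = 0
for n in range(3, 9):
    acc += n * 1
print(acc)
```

33

n=3: acc = 0+3*1 = 3
n=4: acc = 3+4*1 = 7
n=5: acc = 7+5*1 = 12
n=6: acc = 12+6*1 = 18
n=7: acc = 18+7*1 = 25
n=8: acc = 25+8*1 = 33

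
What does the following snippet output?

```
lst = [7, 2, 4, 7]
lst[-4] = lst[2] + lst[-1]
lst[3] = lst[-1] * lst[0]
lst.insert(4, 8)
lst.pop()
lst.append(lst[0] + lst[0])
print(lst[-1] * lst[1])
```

lst[-4] = lst[2]+lst[-1] = 4+7 = 11 → [11, 2, 4, 7]
lst[3] = lst[-1]*lst[0] = 7*11 = 77 → [11, 2, 4, 77]
insert 8 at 4 → [11, 2, 4, 77, 8]
pop() removes 8 → [11, 2, 4, 77]
append lst[0]+lst[0] = 11+11 = 22 → [11, 2, 4, 77, 22]
lst[-1]*lst[1] = 22*2 = 44

44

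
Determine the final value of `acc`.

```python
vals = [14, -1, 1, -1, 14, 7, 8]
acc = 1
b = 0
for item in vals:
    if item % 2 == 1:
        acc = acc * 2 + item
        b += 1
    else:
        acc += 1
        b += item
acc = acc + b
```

76

item=14: not odd, acc = 1+1 = 2; b=14
item=-1: odd, acc = 2*2+(-1) = 3; b=15
item=1: odd, acc = 3*2+1 = 7; b=16
item=-1: odd, acc = 7*2+(-1) = 13; b=17
item=14: not odd, acc = 13+1 = 14; b=31
item=7: odd, acc = 14*2+7 = 35; b=32
item=8: not odd, acc = 35+1 = 36; b=40
acc+b = 36+40 = 76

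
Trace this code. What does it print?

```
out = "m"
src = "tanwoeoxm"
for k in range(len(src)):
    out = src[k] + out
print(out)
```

k=0: prepend 't' → 'tm'
k=1: prepend 'a' → 'atm'
k=2: prepend 'n' → 'natm'
k=3: prepend 'w' → 'wnatm'
k=4: prepend 'o' → 'ownatm'
k=5: prepend 'e' → 'eownatm'
k=6: prepend 'o' → 'oeownatm'
k=7: prepend 'x' → 'xoeownatm'
k=8: prepend 'm' → 'mxoeownatm'

mxoeownatm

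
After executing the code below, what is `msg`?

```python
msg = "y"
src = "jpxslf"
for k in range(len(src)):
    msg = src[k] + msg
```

'flsxpjy'

k=0: prepend 'j' → 'jy'
k=1: prepend 'p' → 'pjy'
k=2: prepend 'x' → 'xpjy'
k=3: prepend 's' → 'sxpjy'
k=4: prepend 'l' → 'lsxpjy'
k=5: prepend 'f' → 'flsxpjy'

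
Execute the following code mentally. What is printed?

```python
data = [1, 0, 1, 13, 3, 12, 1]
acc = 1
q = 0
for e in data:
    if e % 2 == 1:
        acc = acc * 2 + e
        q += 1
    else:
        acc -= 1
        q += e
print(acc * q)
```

1649

e=1: odd, acc = 1*2+1 = 3; q=1
e=0: not odd, acc = 3-1 = 2; q=1
e=1: odd, acc = 2*2+1 = 5; q=2
e=13: odd, acc = 5*2+13 = 23; q=3
e=3: odd, acc = 23*2+3 = 49; q=4
e=12: not odd, acc = 49-1 = 48; q=16
e=1: odd, acc = 48*2+1 = 97; q=17
acc*q = 97*17 = 1649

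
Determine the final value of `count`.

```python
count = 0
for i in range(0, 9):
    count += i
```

i=0: count = 0+0 = 0
i=1: count = 0+1 = 1
i=2: count = 1+2 = 3
i=3: count = 3+3 = 6
i=4: count = 6+4 = 10
i=5: count = 10+5 = 15
i=6: count = 15+6 = 21
i=7: count = 21+7 = 28
i=8: count = 28+8 = 36

36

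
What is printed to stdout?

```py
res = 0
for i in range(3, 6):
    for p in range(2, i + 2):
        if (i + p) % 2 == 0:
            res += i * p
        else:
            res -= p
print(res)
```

i=3,p=2: odd sum, res = 0-2 = -2
i=3,p=3: even sum, res = (-2)+9 = 7
i=3,p=4: odd sum, res = 7-4 = 3
i=4,p=2: even sum, res = 3+8 = 11
i=4,p=3: odd sum, res = 11-3 = 8
i=4,p=4: even sum, res = 8+16 = 24
i=4,p=5: odd sum, res = 24-5 = 19
i=5,p=2: odd sum, res = 19-2 = 17
i=5,p=3: even sum, res = 17+15 = 32
i=5,p=4: odd sum, res = 32-4 = 28
i=5,p=5: even sum, res = 28+25 = 53
i=5,p=6: odd sum, res = 53-6 = 47

47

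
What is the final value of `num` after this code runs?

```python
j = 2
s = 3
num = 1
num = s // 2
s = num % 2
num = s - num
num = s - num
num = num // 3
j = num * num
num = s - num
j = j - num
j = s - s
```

1

num = 3//2 = 1
s = 1%2 = 1
num = 1-1 = 0
num = 1-0 = 1
num = 1//3 = 0
j = 0*0 = 0
num = 1-0 = 1
j = 0-1 = -1
j = 1-1 = 0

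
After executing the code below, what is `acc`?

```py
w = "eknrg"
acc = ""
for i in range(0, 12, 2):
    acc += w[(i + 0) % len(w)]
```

'engkre'

i=0: add w[0]='e' → 'e'
i=2: add w[2]='n' → 'en'
i=4: add w[4]='g' → 'eng'
i=6: add w[1]='k' → 'engk'
i=8: add w[3]='r' → 'engkr'
i=10: add w[0]='e' → 'engkre'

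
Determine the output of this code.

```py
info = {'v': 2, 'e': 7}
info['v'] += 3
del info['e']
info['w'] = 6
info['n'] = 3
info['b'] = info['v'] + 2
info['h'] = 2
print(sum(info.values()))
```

info['v'] = 2+3 = 5 → {'v': 5, 'e': 7}
del 'e' → {'v': 5}
info['w'] = 6 → {'v': 5, 'w': 6}
info['n'] = 3 → {'v': 5, 'w': 6, 'n': 3}
info['b'] = info['v']+2 = 7 → {'v': 5, 'w': 6, 'n': 3, 'b': 7}
info['h'] = 2 → {'v': 5, 'w': 6, 'n': 3, 'b': 7, 'h': 2}
sum of values = 23

23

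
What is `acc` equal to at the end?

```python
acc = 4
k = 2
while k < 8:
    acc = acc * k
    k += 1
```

20160

k=2: acc = 4*2 = 8
k=3: acc = 8*3 = 24
k=4: acc = 24*4 = 96
k=5: acc = 96*5 = 480
k=6: acc = 480*6 = 2880
k=7: acc = 2880*7 = 20160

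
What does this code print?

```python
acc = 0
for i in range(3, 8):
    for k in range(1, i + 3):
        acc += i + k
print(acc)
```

330

i=3,k=1: acc = 0+4 = 4
i=3,k=2: acc = 4+5 = 9
i=3,k=3: acc = 9+6 = 15
i=3,k=4: acc = 15+7 = 22
i=3,k=5: acc = 22+8 = 30
i=4,k=1: acc = 30+5 = 35
i=4,k=2: acc = 35+6 = 41
i=4,k=3: acc = 41+7 = 48
i=4,k=4: acc = 48+8 = 56
i=4,k=5: acc = 56+9 = 65
i=4,k=6: acc = 65+10 = 75
i=5,k=1: acc = 75+6 = 81
i=5,k=2: acc = 81+7 = 88
i=5,k=3: acc = 88+8 = 96
i=5,k=4: acc = 96+9 = 105
i=5,k=5: acc = 105+10 = 115
i=5,k=6: acc = 115+11 = 126
i=5,k=7: acc = 126+12 = 138
i=6,k=1: acc = 138+7 = 145
i=6,k=2: acc = 145+8 = 153
i=6,k=3: acc = 153+9 = 162
i=6,k=4: acc = 162+10 = 172
i=6,k=5: acc = 172+11 = 183
i=6,k=6: acc = 183+12 = 195
i=6,k=7: acc = 195+13 = 208
i=6,k=8: acc = 208+14 = 222
i=7,k=1: acc = 222+8 = 230
i=7,k=2: acc = 230+9 = 239
i=7,k=3: acc = 239+10 = 249
i=7,k=4: acc = 249+11 = 260
i=7,k=5: acc = 260+12 = 272
i=7,k=6: acc = 272+13 = 285
i=7,k=7: acc = 285+14 = 299
i=7,k=8: acc = 299+15 = 314
i=7,k=9: acc = 314+16 = 330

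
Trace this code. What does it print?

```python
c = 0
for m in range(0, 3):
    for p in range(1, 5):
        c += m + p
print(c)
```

m=0,p=1: c = 0+1 = 1
m=0,p=2: c = 1+2 = 3
m=0,p=3: c = 3+3 = 6
m=0,p=4: c = 6+4 = 10
m=1,p=1: c = 10+2 = 12
m=1,p=2: c = 12+3 = 15
m=1,p=3: c = 15+4 = 19
m=1,p=4: c = 19+5 = 24
m=2,p=1: c = 24+3 = 27
m=2,p=2: c = 27+4 = 31
m=2,p=3: c = 31+5 = 36
m=2,p=4: c = 36+6 = 42

42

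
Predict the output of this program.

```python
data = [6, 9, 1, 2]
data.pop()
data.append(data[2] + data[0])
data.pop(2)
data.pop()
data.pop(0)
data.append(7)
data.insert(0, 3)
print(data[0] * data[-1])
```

21

pop() removes 2 → [6, 9, 1]
append data[2]+data[0] = 1+6 = 7 → [6, 9, 1, 7]
pop(2) removes 1 → [6, 9, 7]
pop() removes 7 → [6, 9]
pop(0) removes 6 → [9]
append 7 → [9, 7]
insert 3 at 0 → [3, 9, 7]
data[0]*data[-1] = 3*7 = 21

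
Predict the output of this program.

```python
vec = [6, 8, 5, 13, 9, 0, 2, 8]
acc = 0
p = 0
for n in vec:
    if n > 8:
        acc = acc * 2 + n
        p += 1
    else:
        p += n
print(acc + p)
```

n=6: not >8; p=6
n=8: not >8; p=14
n=5: not >8; p=19
n=13: >8, acc = 0*2+13 = 13; p=20
n=9: >8, acc = 13*2+9 = 35; p=21
n=0: not >8; p=21
n=2: not >8; p=23
n=8: not >8; p=31
acc+p = 35+31 = 66

66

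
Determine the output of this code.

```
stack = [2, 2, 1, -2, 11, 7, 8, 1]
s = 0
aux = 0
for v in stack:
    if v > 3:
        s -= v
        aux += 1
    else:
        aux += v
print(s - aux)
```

v=2: not >3; aux=2
v=2: not >3; aux=4
v=1: not >3; aux=5
v=-2: not >3; aux=3
v=11: >3, s = 0-11 = -11; aux=4
v=7: >3, s = (-11)-7 = -18; aux=5
v=8: >3, s = (-18)-8 = -26; aux=6
v=1: not >3; aux=7
s-aux = (-26)-7 = -33

-33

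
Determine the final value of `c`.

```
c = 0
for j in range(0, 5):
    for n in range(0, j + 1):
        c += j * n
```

j=0,n=0: c = 0+0 = 0
j=1,n=0: c = 0+0 = 0
j=1,n=1: c = 0+1 = 1
j=2,n=0: c = 1+0 = 1
j=2,n=1: c = 1+2 = 3
j=2,n=2: c = 3+4 = 7
j=3,n=0: c = 7+0 = 7
j=3,n=1: c = 7+3 = 10
j=3,n=2: c = 10+6 = 16
j=3,n=3: c = 16+9 = 25
j=4,n=0: c = 25+0 = 25
j=4,n=1: c = 25+4 = 29
j=4,n=2: c = 29+8 = 37
j=4,n=3: c = 37+12 = 49
j=4,n=4: c = 49+16 = 65

65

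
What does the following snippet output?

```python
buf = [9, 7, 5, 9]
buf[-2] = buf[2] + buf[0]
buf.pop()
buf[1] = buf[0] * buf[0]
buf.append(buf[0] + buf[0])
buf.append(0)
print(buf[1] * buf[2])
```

1134

buf[-2] = buf[2]+buf[0] = 5+9 = 14 → [9, 7, 14, 9]
pop() removes 9 → [9, 7, 14]
buf[1] = buf[0]*buf[0] = 9*9 = 81 → [9, 81, 14]
append buf[0]+buf[0] = 9+9 = 18 → [9, 81, 14, 18]
append 0 → [9, 81, 14, 18, 0]
buf[1]*buf[2] = 81*14 = 1134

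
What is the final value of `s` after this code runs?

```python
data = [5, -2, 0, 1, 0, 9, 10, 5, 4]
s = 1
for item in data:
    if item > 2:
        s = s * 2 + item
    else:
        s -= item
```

254

item=5: >2, s = 1*2+5 = 7
item=-2: not >2, s = 7-(-2) = 9
item=0: not >2, s = 9-0 = 9
item=1: not >2, s = 9-1 = 8
item=0: not >2, s = 8-0 = 8
item=9: >2, s = 8*2+9 = 25
item=10: >2, s = 25*2+10 = 60
item=5: >2, s = 60*2+5 = 125
item=4: >2, s = 125*2+4 = 254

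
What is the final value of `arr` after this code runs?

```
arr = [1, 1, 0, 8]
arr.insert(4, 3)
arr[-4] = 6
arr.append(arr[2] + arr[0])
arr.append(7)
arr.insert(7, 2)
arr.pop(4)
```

insert 3 at 4 → [1, 1, 0, 8, 3]
arr[-4] = 6 → [1, 6, 0, 8, 3]
append arr[2]+arr[0] = 0+1 = 1 → [1, 6, 0, 8, 3, 1]
append 7 → [1, 6, 0, 8, 3, 1, 7]
insert 2 at 7 → [1, 6, 0, 8, 3, 1, 7, 2]
pop(4) removes 3 → [1, 6, 0, 8, 1, 7, 2]

[1, 6, 0, 8, 1, 7, 2]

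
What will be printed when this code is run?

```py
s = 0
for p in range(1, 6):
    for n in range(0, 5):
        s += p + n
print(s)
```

125

p=1,n=0: s = 0+1 = 1
p=1,n=1: s = 1+2 = 3
p=1,n=2: s = 3+3 = 6
p=1,n=3: s = 6+4 = 10
p=1,n=4: s = 10+5 = 15
p=2,n=0: s = 15+2 = 17
p=2,n=1: s = 17+3 = 20
p=2,n=2: s = 20+4 = 24
p=2,n=3: s = 24+5 = 29
p=2,n=4: s = 29+6 = 35
p=3,n=0: s = 35+3 = 38
p=3,n=1: s = 38+4 = 42
p=3,n=2: s = 42+5 = 47
p=3,n=3: s = 47+6 = 53
p=3,n=4: s = 53+7 = 60
p=4,n=0: s = 60+4 = 64
p=4,n=1: s = 64+5 = 69
p=4,n=2: s = 69+6 = 75
p=4,n=3: s = 75+7 = 82
p=4,n=4: s = 82+8 = 90
p=5,n=0: s = 90+5 = 95
p=5,n=1: s = 95+6 = 101
p=5,n=2: s = 101+7 = 108
p=5,n=3: s = 108+8 = 116
p=5,n=4: s = 116+9 = 125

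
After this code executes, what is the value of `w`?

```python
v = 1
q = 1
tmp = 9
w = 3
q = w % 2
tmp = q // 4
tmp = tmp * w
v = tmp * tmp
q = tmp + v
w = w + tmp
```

3

q = 3%2 = 1
tmp = 1//4 = 0
tmp = 0*3 = 0
v = 0*0 = 0
q = 0+0 = 0
w = 3+0 = 3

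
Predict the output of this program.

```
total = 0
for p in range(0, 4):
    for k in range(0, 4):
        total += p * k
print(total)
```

36

p=0,k=0: total = 0+0 = 0
p=0,k=1: total = 0+0 = 0
p=0,k=2: total = 0+0 = 0
p=0,k=3: total = 0+0 = 0
p=1,k=0: total = 0+0 = 0
p=1,k=1: total = 0+1 = 1
p=1,k=2: total = 1+2 = 3
p=1,k=3: total = 3+3 = 6
p=2,k=0: total = 6+0 = 6
p=2,k=1: total = 6+2 = 8
p=2,k=2: total = 8+4 = 12
p=2,k=3: total = 12+6 = 18
p=3,k=0: total = 18+0 = 18
p=3,k=1: total = 18+3 = 21
p=3,k=2: total = 21+6 = 27
p=3,k=3: total = 27+9 = 36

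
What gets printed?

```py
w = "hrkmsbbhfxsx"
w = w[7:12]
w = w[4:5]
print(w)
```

x

slice [7:12] → 'hfxsx'
slice [4:5] → 'x'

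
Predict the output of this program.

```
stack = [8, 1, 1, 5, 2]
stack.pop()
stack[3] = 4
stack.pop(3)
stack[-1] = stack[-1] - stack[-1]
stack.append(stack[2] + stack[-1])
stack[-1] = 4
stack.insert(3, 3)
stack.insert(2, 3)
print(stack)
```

pop() removes 2 → [8, 1, 1, 5]
stack[3] = 4 → [8, 1, 1, 4]
pop(3) removes 4 → [8, 1, 1]
stack[-1] = stack[-1]-stack[-1] = 1-1 = 0 → [8, 1, 0]
append stack[2]+stack[-1] = 0+0 = 0 → [8, 1, 0, 0]
stack[-1] = 4 → [8, 1, 0, 4]
insert 3 at 3 → [8, 1, 0, 3, 4]
insert 3 at 2 → [8, 1, 3, 0, 3, 4]

[8, 1, 3, 0, 3, 4]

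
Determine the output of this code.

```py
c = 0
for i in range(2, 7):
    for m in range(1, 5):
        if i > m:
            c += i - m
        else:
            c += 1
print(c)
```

i=2,m=1: 2>1, c = 0+1 = 1
i=2,m=2: not 2>2, c = 1+1 = 2
i=2,m=3: not 2>3, c = 2+1 = 3
i=2,m=4: not 2>4, c = 3+1 = 4
i=3,m=1: 3>1, c = 4+2 = 6
i=3,m=2: 3>2, c = 6+1 = 7
i=3,m=3: not 3>3, c = 7+1 = 8
i=3,m=4: not 3>4, c = 8+1 = 9
i=4,m=1: 4>1, c = 9+3 = 12
i=4,m=2: 4>2, c = 12+2 = 14
i=4,m=3: 4>3, c = 14+1 = 15
i=4,m=4: not 4>4, c = 15+1 = 16
i=5,m=1: 5>1, c = 16+4 = 20
i=5,m=2: 5>2, c = 20+3 = 23
i=5,m=3: 5>3, c = 23+2 = 25
i=5,m=4: 5>4, c = 25+1 = 26
i=6,m=1: 6>1, c = 26+5 = 31
i=6,m=2: 6>2, c = 31+4 = 35
i=6,m=3: 6>3, c = 35+3 = 38
i=6,m=4: 6>4, c = 38+2 = 40

40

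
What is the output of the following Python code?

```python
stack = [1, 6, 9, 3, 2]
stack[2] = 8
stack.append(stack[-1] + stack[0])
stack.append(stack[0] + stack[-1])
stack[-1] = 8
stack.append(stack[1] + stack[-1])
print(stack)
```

[1, 6, 8, 3, 2, 3, 8, 14]

stack[2] = 8 → [1, 6, 8, 3, 2]
append stack[-1]+stack[0] = 2+1 = 3 → [1, 6, 8, 3, 2, 3]
append stack[0]+stack[-1] = 1+3 = 4 → [1, 6, 8, 3, 2, 3, 4]
stack[-1] = 8 → [1, 6, 8, 3, 2, 3, 8]
append stack[1]+stack[-1] = 6+8 = 14 → [1, 6, 8, 3, 2, 3, 8, 14]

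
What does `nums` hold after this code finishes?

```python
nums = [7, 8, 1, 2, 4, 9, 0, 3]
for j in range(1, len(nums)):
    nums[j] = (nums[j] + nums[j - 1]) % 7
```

[7, 1, 2, 4, 1, 3, 3, 6]

j=1: nums[1] = (8+7)%7 = 1 → [7, 1, 1, 2, 4, 9, 0, 3]
j=2: nums[2] = (1+1)%7 = 2 → [7, 1, 2, 2, 4, 9, 0, 3]
j=3: nums[3] = (2+2)%7 = 4 → [7, 1, 2, 4, 4, 9, 0, 3]
j=4: nums[4] = (4+4)%7 = 1 → [7, 1, 2, 4, 1, 9, 0, 3]
j=5: nums[5] = (9+1)%7 = 3 → [7, 1, 2, 4, 1, 3, 0, 3]
j=6: nums[6] = (0+3)%7 = 3 → [7, 1, 2, 4, 1, 3, 3, 3]
j=7: nums[7] = (3+3)%7 = 6 → [7, 1, 2, 4, 1, 3, 3, 6]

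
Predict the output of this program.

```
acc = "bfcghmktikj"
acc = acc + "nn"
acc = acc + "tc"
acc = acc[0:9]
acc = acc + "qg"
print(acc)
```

bfcghmktiqg

+ 'nn' → 'bfcghmktikjnn'
+ 'tc' → 'bfcghmktikjnntc'
slice [0:9] → 'bfcghmkti'
+ 'qg' → 'bfcghmktiqg'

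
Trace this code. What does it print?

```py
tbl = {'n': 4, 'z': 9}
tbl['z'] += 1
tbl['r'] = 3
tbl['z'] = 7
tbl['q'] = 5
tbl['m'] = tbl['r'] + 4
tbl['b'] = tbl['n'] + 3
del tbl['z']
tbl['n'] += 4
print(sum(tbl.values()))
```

30

tbl['z'] = 9+1 = 10 → {'n': 4, 'z': 10}
tbl['r'] = 3 → {'n': 4, 'z': 10, 'r': 3}
tbl['z'] = 7 → {'n': 4, 'z': 7, 'r': 3}
tbl['q'] = 5 → {'n': 4, 'z': 7, 'r': 3, 'q': 5}
tbl['m'] = tbl['r']+4 = 7 → {'n': 4, 'z': 7, 'r': 3, 'q': 5, 'm': 7}
tbl['b'] = tbl['n']+3 = 7 → {'n': 4, 'z': 7, 'r': 3, 'q': 5, 'm': 7, 'b': 7}
del 'z' → {'n': 4, 'r': 3, 'q': 5, 'm': 7, 'b': 7}
tbl['n'] = 4+4 = 8 → {'n': 8, 'r': 3, 'q': 5, 'm': 7, 'b': 7}
sum of values = 30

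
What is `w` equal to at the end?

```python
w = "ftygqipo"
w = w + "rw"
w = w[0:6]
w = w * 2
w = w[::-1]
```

+ 'rw' → 'ftygqiporw'
slice [0:6] → 'ftygqi'
repeat ×2 → 'ftygqiftygqi'
reverse → 'iqgytfiqgytf'

'iqgytfiqgytf'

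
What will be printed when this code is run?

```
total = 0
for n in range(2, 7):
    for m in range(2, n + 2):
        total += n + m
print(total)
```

n=2,m=2: total = 0+4 = 4
n=2,m=3: total = 4+5 = 9
n=3,m=2: total = 9+5 = 14
n=3,m=3: total = 14+6 = 20
n=3,m=4: total = 20+7 = 27
n=4,m=2: total = 27+6 = 33
n=4,m=3: total = 33+7 = 40
n=4,m=4: total = 40+8 = 48
n=4,m=5: total = 48+9 = 57
n=5,m=2: total = 57+7 = 64
n=5,m=3: total = 64+8 = 72
n=5,m=4: total = 72+9 = 81
n=5,m=5: total = 81+10 = 91
n=5,m=6: total = 91+11 = 102
n=6,m=2: total = 102+8 = 110
n=6,m=3: total = 110+9 = 119
n=6,m=4: total = 119+10 = 129
n=6,m=5: total = 129+11 = 140
n=6,m=6: total = 140+12 = 152
n=6,m=7: total = 152+13 = 165

165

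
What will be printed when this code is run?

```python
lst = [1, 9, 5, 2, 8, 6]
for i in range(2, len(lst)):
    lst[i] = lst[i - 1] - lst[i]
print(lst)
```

[1, 9, 4, 2, -6, -12]

i=2: lst[2] = 9-5 = 4 → [1, 9, 4, 2, 8, 6]
i=3: lst[3] = 4-2 = 2 → [1, 9, 4, 2, 8, 6]
i=4: lst[4] = 2-8 = -6 → [1, 9, 4, 2, -6, 6]
i=5: lst[5] = (-6)-6 = -12 → [1, 9, 4, 2, -6, -12]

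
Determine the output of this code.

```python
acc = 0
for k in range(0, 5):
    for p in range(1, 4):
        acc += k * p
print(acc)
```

60

k=0,p=1: acc = 0+0 = 0
k=0,p=2: acc = 0+0 = 0
k=0,p=3: acc = 0+0 = 0
k=1,p=1: acc = 0+1 = 1
k=1,p=2: acc = 1+2 = 3
k=1,p=3: acc = 3+3 = 6
k=2,p=1: acc = 6+2 = 8
k=2,p=2: acc = 8+4 = 12
k=2,p=3: acc = 12+6 = 18
k=3,p=1: acc = 18+3 = 21
k=3,p=2: acc = 21+6 = 27
k=3,p=3: acc = 27+9 = 36
k=4,p=1: acc = 36+4 = 40
k=4,p=2: acc = 40+8 = 48
k=4,p=3: acc = 48+12 = 60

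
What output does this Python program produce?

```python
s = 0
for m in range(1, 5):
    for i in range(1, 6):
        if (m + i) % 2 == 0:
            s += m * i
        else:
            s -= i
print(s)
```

42

m=1,i=1: even sum, s = 0+1 = 1
m=1,i=2: odd sum, s = 1-2 = -1
m=1,i=3: even sum, s = (-1)+3 = 2
m=1,i=4: odd sum, s = 2-4 = -2
m=1,i=5: even sum, s = (-2)+5 = 3
m=2,i=1: odd sum, s = 3-1 = 2
m=2,i=2: even sum, s = 2+4 = 6
m=2,i=3: odd sum, s = 6-3 = 3
m=2,i=4: even sum, s = 3+8 = 11
m=2,i=5: odd sum, s = 11-5 = 6
m=3,i=1: even sum, s = 6+3 = 9
m=3,i=2: odd sum, s = 9-2 = 7
m=3,i=3: even sum, s = 7+9 = 16
m=3,i=4: odd sum, s = 16-4 = 12
m=3,i=5: even sum, s = 12+15 = 27
m=4,i=1: odd sum, s = 27-1 = 26
m=4,i=2: even sum, s = 26+8 = 34
m=4,i=3: odd sum, s = 34-3 = 31
m=4,i=4: even sum, s = 31+16 = 47
m=4,i=5: odd sum, s = 47-5 = 42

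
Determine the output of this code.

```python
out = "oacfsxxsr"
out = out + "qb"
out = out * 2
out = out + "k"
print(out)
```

oacfsxxsrqboacfsxxsrqbk

+ 'qb' → 'oacfsxxsrqb'
repeat ×2 → 'oacfsxxsrqboacfsxxsrqb'
+ 'k' → 'oacfsxxsrqboacfsxxsrqbk'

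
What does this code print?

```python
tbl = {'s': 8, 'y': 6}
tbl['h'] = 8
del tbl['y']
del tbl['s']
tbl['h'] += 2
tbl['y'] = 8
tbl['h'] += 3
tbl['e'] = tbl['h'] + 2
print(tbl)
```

tbl['h'] = 8 → {'s': 8, 'y': 6, 'h': 8}
del 'y' → {'s': 8, 'h': 8}
del 's' → {'h': 8}
tbl['h'] = 8+2 = 10 → {'h': 10}
tbl['y'] = 8 → {'h': 10, 'y': 8}
tbl['h'] = 10+3 = 13 → {'h': 13, 'y': 8}
tbl['e'] = tbl['h']+2 = 15 → {'h': 13, 'y': 8, 'e': 15}

{'h': 13, 'y': 8, 'e': 15}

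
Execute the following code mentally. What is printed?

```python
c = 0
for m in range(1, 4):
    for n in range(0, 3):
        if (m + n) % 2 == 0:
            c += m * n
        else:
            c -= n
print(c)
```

m=1,n=0: odd sum, c = 0-0 = 0
m=1,n=1: even sum, c = 0+1 = 1
m=1,n=2: odd sum, c = 1-2 = -1
m=2,n=0: even sum, c = (-1)+0 = -1
m=2,n=1: odd sum, c = (-1)-1 = -2
m=2,n=2: even sum, c = (-2)+4 = 2
m=3,n=0: odd sum, c = 2-0 = 2
m=3,n=1: even sum, c = 2+3 = 5
m=3,n=2: odd sum, c = 5-2 = 3

3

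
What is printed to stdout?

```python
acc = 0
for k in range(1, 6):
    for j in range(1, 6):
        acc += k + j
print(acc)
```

k=1,j=1: acc = 0+2 = 2
k=1,j=2: acc = 2+3 = 5
k=1,j=3: acc = 5+4 = 9
k=1,j=4: acc = 9+5 = 14
k=1,j=5: acc = 14+6 = 20
k=2,j=1: acc = 20+3 = 23
k=2,j=2: acc = 23+4 = 27
k=2,j=3: acc = 27+5 = 32
k=2,j=4: acc = 32+6 = 38
k=2,j=5: acc = 38+7 = 45
k=3,j=1: acc = 45+4 = 49
k=3,j=2: acc = 49+5 = 54
k=3,j=3: acc = 54+6 = 60
k=3,j=4: acc = 60+7 = 67
k=3,j=5: acc = 67+8 = 75
k=4,j=1: acc = 75+5 = 80
k=4,j=2: acc = 80+6 = 86
k=4,j=3: acc = 86+7 = 93
k=4,j=4: acc = 93+8 = 101
k=4,j=5: acc = 101+9 = 110
k=5,j=1: acc = 110+6 = 116
k=5,j=2: acc = 116+7 = 123
k=5,j=3: acc = 123+8 = 131
k=5,j=4: acc = 131+9 = 140
k=5,j=5: acc = 140+10 = 150

150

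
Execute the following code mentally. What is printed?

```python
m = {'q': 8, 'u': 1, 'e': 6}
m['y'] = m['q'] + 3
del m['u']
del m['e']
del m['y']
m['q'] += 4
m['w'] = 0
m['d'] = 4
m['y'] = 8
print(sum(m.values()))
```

24

m['y'] = m['q']+3 = 11 → {'q': 8, 'u': 1, 'e': 6, 'y': 11}
del 'u' → {'q': 8, 'e': 6, 'y': 11}
del 'e' → {'q': 8, 'y': 11}
del 'y' → {'q': 8}
m['q'] = 8+4 = 12 → {'q': 12}
m['w'] = 0 → {'q': 12, 'w': 0}
m['d'] = 4 → {'q': 12, 'w': 0, 'd': 4}
m['y'] = 8 → {'q': 12, 'w': 0, 'd': 4, 'y': 8}
sum of values = 24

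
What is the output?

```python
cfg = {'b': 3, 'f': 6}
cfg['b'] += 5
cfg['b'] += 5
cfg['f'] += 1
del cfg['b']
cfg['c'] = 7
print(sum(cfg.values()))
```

cfg['b'] = 3+5 = 8 → {'b': 8, 'f': 6}
cfg['b'] = 8+5 = 13 → {'b': 13, 'f': 6}
cfg['f'] = 6+1 = 7 → {'b': 13, 'f': 7}
del 'b' → {'f': 7}
cfg['c'] = 7 → {'f': 7, 'c': 7}
sum of values = 14

14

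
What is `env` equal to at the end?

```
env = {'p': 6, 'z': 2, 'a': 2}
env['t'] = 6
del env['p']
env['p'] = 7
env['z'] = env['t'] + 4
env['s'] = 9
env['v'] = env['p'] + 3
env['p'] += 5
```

{'z': 10, 'a': 2, 't': 6, 'p': 12, 's': 9, 'v': 10}

env['t'] = 6 → {'p': 6, 'z': 2, 'a': 2, 't': 6}
del 'p' → {'z': 2, 'a': 2, 't': 6}
env['p'] = 7 → {'z': 2, 'a': 2, 't': 6, 'p': 7}
env['z'] = env['t']+4 = 10 → {'z': 10, 'a': 2, 't': 6, 'p': 7}
env['s'] = 9 → {'z': 10, 'a': 2, 't': 6, 'p': 7, 's': 9}
env['v'] = env['p']+3 = 10 → {'z': 10, 'a': 2, 't': 6, 'p': 7, 's': 9, 'v': 10}
env['p'] = 7+5 = 12 → {'z': 10, 'a': 2, 't': 6, 'p': 12, 's': 9, 'v': 10}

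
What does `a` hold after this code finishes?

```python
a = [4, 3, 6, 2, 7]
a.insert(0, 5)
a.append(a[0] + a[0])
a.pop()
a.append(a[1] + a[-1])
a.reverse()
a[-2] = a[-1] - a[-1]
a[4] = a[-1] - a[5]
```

[11, 7, 2, 6, 5, 0, 5]

insert 5 at 0 → [5, 4, 3, 6, 2, 7]
append a[0]+a[0] = 5+5 = 10 → [5, 4, 3, 6, 2, 7, 10]
pop() removes 10 → [5, 4, 3, 6, 2, 7]
append a[1]+a[-1] = 4+7 = 11 → [5, 4, 3, 6, 2, 7, 11]
reverse → [11, 7, 2, 6, 3, 4, 5]
a[-2] = a[-1]-a[-1] = 5-5 = 0 → [11, 7, 2, 6, 3, 0, 5]
a[4] = a[-1]-a[5] = 5-0 = 5 → [11, 7, 2, 6, 5, 0, 5]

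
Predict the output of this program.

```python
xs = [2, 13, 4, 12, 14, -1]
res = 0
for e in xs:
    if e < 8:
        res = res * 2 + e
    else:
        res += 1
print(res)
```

e=2: <8, res = 0*2+2 = 2
e=13: not <8, res = 2+1 = 3
e=4: <8, res = 3*2+4 = 10
e=12: not <8, res = 10+1 = 11
e=14: not <8, res = 11+1 = 12
e=-1: <8, res = 12*2+(-1) = 23

23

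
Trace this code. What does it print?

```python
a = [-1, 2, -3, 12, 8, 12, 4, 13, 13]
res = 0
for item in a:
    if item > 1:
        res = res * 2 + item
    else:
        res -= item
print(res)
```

1111

item=-1: not >1, res = 0-(-1) = 1
item=2: >1, res = 1*2+2 = 4
item=-3: not >1, res = 4-(-3) = 7
item=12: >1, res = 7*2+12 = 26
item=8: >1, res = 26*2+8 = 60
item=12: >1, res = 60*2+12 = 132
item=4: >1, res = 132*2+4 = 268
item=13: >1, res = 268*2+13 = 549
item=13: >1, res = 549*2+13 = 1111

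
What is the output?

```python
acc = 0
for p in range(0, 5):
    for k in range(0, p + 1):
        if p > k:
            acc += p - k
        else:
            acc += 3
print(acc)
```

p=0,k=0: not 0>0, acc = 0+3 = 3
p=1,k=0: 1>0, acc = 3+1 = 4
p=1,k=1: not 1>1, acc = 4+3 = 7
p=2,k=0: 2>0, acc = 7+2 = 9
p=2,k=1: 2>1, acc = 9+1 = 10
p=2,k=2: not 2>2, acc = 10+3 = 13
p=3,k=0: 3>0, acc = 13+3 = 16
p=3,k=1: 3>1, acc = 16+2 = 18
p=3,k=2: 3>2, acc = 18+1 = 19
p=3,k=3: not 3>3, acc = 19+3 = 22
p=4,k=0: 4>0, acc = 22+4 = 26
p=4,k=1: 4>1, acc = 26+3 = 29
p=4,k=2: 4>2, acc = 29+2 = 31
p=4,k=3: 4>3, acc = 31+1 = 32
p=4,k=4: not 4>4, acc = 32+3 = 35

35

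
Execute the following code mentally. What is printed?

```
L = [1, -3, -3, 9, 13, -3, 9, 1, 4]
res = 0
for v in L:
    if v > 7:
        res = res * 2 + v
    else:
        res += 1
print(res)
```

99

v=1: not >7, res = 0+1 = 1
v=-3: not >7, res = 1+1 = 2
v=-3: not >7, res = 2+1 = 3
v=9: >7, res = 3*2+9 = 15
v=13: >7, res = 15*2+13 = 43
v=-3: not >7, res = 43+1 = 44
v=9: >7, res = 44*2+9 = 97
v=1: not >7, res = 97+1 = 98
v=4: not >7, res = 98+1 = 99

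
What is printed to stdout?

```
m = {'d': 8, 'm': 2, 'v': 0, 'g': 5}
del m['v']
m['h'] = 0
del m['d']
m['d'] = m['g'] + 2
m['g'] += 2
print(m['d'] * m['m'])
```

14

del 'v' → {'d': 8, 'm': 2, 'g': 5}
m['h'] = 0 → {'d': 8, 'm': 2, 'g': 5, 'h': 0}
del 'd' → {'m': 2, 'g': 5, 'h': 0}
m['d'] = m['g']+2 = 7 → {'m': 2, 'g': 5, 'h': 0, 'd': 7}
m['g'] = 5+2 = 7 → {'m': 2, 'g': 7, 'h': 0, 'd': 7}
m['d']*m['m'] = 7*2 = 14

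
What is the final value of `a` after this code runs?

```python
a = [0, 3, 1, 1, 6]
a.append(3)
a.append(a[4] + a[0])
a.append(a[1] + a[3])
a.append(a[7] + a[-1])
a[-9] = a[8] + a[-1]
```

[16, 3, 1, 1, 6, 3, 6, 4, 8]

append 3 → [0, 3, 1, 1, 6, 3]
append a[4]+a[0] = 6+0 = 6 → [0, 3, 1, 1, 6, 3, 6]
append a[1]+a[3] = 3+1 = 4 → [0, 3, 1, 1, 6, 3, 6, 4]
append a[7]+a[-1] = 4+4 = 8 → [0, 3, 1, 1, 6, 3, 6, 4, 8]
a[-9] = a[8]+a[-1] = 8+8 = 16 → [16, 3, 1, 1, 6, 3, 6, 4, 8]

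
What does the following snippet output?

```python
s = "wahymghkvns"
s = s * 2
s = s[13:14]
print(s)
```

h

repeat ×2 → 'wahymghkvnswahymghkvns'
slice [13:14] → 'h'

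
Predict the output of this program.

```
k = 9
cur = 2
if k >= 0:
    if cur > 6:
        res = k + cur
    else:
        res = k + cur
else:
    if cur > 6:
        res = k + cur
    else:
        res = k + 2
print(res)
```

11

k=9, cur=2
k >= 0 is True; cur > 6 is False
→ res = k + cur = 11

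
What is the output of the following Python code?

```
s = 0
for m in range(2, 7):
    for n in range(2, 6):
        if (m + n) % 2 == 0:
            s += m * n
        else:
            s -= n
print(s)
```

100

m=2,n=2: even sum, s = 0+4 = 4
m=2,n=3: odd sum, s = 4-3 = 1
m=2,n=4: even sum, s = 1+8 = 9
m=2,n=5: odd sum, s = 9-5 = 4
m=3,n=2: odd sum, s = 4-2 = 2
m=3,n=3: even sum, s = 2+9 = 11
m=3,n=4: odd sum, s = 11-4 = 7
m=3,n=5: even sum, s = 7+15 = 22
m=4,n=2: even sum, s = 22+8 = 30
m=4,n=3: odd sum, s = 30-3 = 27
m=4,n=4: even sum, s = 27+16 = 43
m=4,n=5: odd sum, s = 43-5 = 38
m=5,n=2: odd sum, s = 38-2 = 36
m=5,n=3: even sum, s = 36+15 = 51
m=5,n=4: odd sum, s = 51-4 = 47
m=5,n=5: even sum, s = 47+25 = 72
m=6,n=2: even sum, s = 72+12 = 84
m=6,n=3: odd sum, s = 84-3 = 81
m=6,n=4: even sum, s = 81+24 = 105
m=6,n=5: odd sum, s = 105-5 = 100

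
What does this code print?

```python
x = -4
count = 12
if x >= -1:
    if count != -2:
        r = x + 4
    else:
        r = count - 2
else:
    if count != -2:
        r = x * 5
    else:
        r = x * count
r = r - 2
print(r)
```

x=-4, count=12
x >= -1 is False; count != -2 is True
→ r = x * 5 = -20
r = (-20)-2 = -22

-22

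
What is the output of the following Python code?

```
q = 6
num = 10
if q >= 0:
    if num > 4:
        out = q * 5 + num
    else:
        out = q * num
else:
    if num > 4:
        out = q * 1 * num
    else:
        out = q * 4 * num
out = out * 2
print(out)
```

80

q=6, num=10
q >= 0 is True; num > 4 is True
→ out = q * 5 + num = 40
out = 40*2 = 80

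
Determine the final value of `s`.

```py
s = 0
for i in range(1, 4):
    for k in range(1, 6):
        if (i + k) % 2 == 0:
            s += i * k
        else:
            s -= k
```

i=1,k=1: even sum, s = 0+1 = 1
i=1,k=2: odd sum, s = 1-2 = -1
i=1,k=3: even sum, s = (-1)+3 = 2
i=1,k=4: odd sum, s = 2-4 = -2
i=1,k=5: even sum, s = (-2)+5 = 3
i=2,k=1: odd sum, s = 3-1 = 2
i=2,k=2: even sum, s = 2+4 = 6
i=2,k=3: odd sum, s = 6-3 = 3
i=2,k=4: even sum, s = 3+8 = 11
i=2,k=5: odd sum, s = 11-5 = 6
i=3,k=1: even sum, s = 6+3 = 9
i=3,k=2: odd sum, s = 9-2 = 7
i=3,k=3: even sum, s = 7+9 = 16
i=3,k=4: odd sum, s = 16-4 = 12
i=3,k=5: even sum, s = 12+15 = 27

27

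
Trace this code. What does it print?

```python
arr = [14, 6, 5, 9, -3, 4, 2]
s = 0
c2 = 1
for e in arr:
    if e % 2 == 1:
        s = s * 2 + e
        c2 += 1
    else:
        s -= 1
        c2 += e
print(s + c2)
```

47

e=14: not odd, s = 0-1 = -1; c2=15
e=6: not odd, s = (-1)-1 = -2; c2=21
e=5: odd, s = (-2)*2+5 = 1; c2=22
e=9: odd, s = 1*2+9 = 11; c2=23
e=-3: odd, s = 11*2+(-3) = 19; c2=24
e=4: not odd, s = 19-1 = 18; c2=28
e=2: not odd, s = 18-1 = 17; c2=30
s+c2 = 17+30 = 47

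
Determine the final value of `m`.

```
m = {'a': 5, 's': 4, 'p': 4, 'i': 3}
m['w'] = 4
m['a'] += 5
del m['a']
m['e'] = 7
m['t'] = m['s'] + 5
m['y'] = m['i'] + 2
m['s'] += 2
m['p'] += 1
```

{'s': 6, 'p': 5, 'i': 3, 'w': 4, 'e': 7, 't': 9, 'y': 5}

m['w'] = 4 → {'a': 5, 's': 4, 'p': 4, 'i': 3, 'w': 4}
m['a'] = 5+5 = 10 → {'a': 10, 's': 4, 'p': 4, 'i': 3, 'w': 4}
del 'a' → {'s': 4, 'p': 4, 'i': 3, 'w': 4}
m['e'] = 7 → {'s': 4, 'p': 4, 'i': 3, 'w': 4, 'e': 7}
m['t'] = m['s']+5 = 9 → {'s': 4, 'p': 4, 'i': 3, 'w': 4, 'e': 7, 't': 9}
m['y'] = m['i']+2 = 5 → {'s': 4, 'p': 4, 'i': 3, 'w': 4, 'e': 7, 't': 9, 'y': 5}
m['s'] = 4+2 = 6 → {'s': 6, 'p': 4, 'i': 3, 'w': 4, 'e': 7, 't': 9, 'y': 5}
m['p'] = 4+1 = 5 → {'s': 6, 'p': 5, 'i': 3, 'w': 4, 'e': 7, 't': 9, 'y': 5}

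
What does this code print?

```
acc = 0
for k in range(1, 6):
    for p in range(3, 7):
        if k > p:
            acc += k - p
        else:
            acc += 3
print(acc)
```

k=1,p=3: not 1>3, acc = 0+3 = 3
k=1,p=4: not 1>4, acc = 3+3 = 6
k=1,p=5: not 1>5, acc = 6+3 = 9
k=1,p=6: not 1>6, acc = 9+3 = 12
k=2,p=3: not 2>3, acc = 12+3 = 15
k=2,p=4: not 2>4, acc = 15+3 = 18
k=2,p=5: not 2>5, acc = 18+3 = 21
k=2,p=6: not 2>6, acc = 21+3 = 24
k=3,p=3: not 3>3, acc = 24+3 = 27
k=3,p=4: not 3>4, acc = 27+3 = 30
k=3,p=5: not 3>5, acc = 30+3 = 33
k=3,p=6: not 3>6, acc = 33+3 = 36
k=4,p=3: 4>3, acc = 36+1 = 37
k=4,p=4: not 4>4, acc = 37+3 = 40
k=4,p=5: not 4>5, acc = 40+3 = 43
k=4,p=6: not 4>6, acc = 43+3 = 46
k=5,p=3: 5>3, acc = 46+2 = 48
k=5,p=4: 5>4, acc = 48+1 = 49
k=5,p=5: not 5>5, acc = 49+3 = 52
k=5,p=6: not 5>6, acc = 52+3 = 55

55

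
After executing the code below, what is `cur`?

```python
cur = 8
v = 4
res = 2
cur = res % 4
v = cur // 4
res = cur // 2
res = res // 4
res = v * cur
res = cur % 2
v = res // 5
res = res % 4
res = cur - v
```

cur = 2%4 = 2
v = 2//4 = 0
res = 2//2 = 1
res = 1//4 = 0
res = 0*2 = 0
res = 2%2 = 0
v = 0//5 = 0
res = 0%4 = 0
res = 2-0 = 2

2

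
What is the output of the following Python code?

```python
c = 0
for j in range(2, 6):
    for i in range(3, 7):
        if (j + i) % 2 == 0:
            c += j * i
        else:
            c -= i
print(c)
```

j=2,i=3: odd sum, c = 0-3 = -3
j=2,i=4: even sum, c = (-3)+8 = 5
j=2,i=5: odd sum, c = 5-5 = 0
j=2,i=6: even sum, c = 0+12 = 12
j=3,i=3: even sum, c = 12+9 = 21
j=3,i=4: odd sum, c = 21-4 = 17
j=3,i=5: even sum, c = 17+15 = 32
j=3,i=6: odd sum, c = 32-6 = 26
j=4,i=3: odd sum, c = 26-3 = 23
j=4,i=4: even sum, c = 23+16 = 39
j=4,i=5: odd sum, c = 39-5 = 34
j=4,i=6: even sum, c = 34+24 = 58
j=5,i=3: even sum, c = 58+15 = 73
j=5,i=4: odd sum, c = 73-4 = 69
j=5,i=5: even sum, c = 69+25 = 94
j=5,i=6: odd sum, c = 94-6 = 88

88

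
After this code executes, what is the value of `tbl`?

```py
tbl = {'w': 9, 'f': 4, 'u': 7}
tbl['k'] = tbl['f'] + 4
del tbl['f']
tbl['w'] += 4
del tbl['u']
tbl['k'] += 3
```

tbl['k'] = tbl['f']+4 = 8 → {'w': 9, 'f': 4, 'u': 7, 'k': 8}
del 'f' → {'w': 9, 'u': 7, 'k': 8}
tbl['w'] = 9+4 = 13 → {'w': 13, 'u': 7, 'k': 8}
del 'u' → {'w': 13, 'k': 8}
tbl['k'] = 8+3 = 11 → {'w': 13, 'k': 11}

{'w': 13, 'k': 11}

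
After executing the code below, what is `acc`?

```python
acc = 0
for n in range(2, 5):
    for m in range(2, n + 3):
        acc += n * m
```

140

n=2,m=2: acc = 0+4 = 4
n=2,m=3: acc = 4+6 = 10
n=2,m=4: acc = 10+8 = 18
n=3,m=2: acc = 18+6 = 24
n=3,m=3: acc = 24+9 = 33
n=3,m=4: acc = 33+12 = 45
n=3,m=5: acc = 45+15 = 60
n=4,m=2: acc = 60+8 = 68
n=4,m=3: acc = 68+12 = 80
n=4,m=4: acc = 80+16 = 96
n=4,m=5: acc = 96+20 = 116
n=4,m=6: acc = 116+24 = 140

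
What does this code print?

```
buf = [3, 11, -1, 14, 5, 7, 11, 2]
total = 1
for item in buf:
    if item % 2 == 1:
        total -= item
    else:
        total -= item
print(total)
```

item=3: odd, total = 1-3 = -2
item=11: odd, total = (-2)-11 = -13
item=-1: odd, total = (-13)-(-1) = -12
item=14: not odd, total = (-12)-14 = -26
item=5: odd, total = (-26)-5 = -31
item=7: odd, total = (-31)-7 = -38
item=11: odd, total = (-38)-11 = -49
item=2: not odd, total = (-49)-2 = -51

-51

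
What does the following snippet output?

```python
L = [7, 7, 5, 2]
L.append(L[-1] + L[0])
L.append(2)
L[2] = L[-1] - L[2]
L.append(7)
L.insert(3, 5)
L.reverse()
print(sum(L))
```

36

append L[-1]+L[0] = 2+7 = 9 → [7, 7, 5, 2, 9]
append 2 → [7, 7, 5, 2, 9, 2]
L[2] = L[-1]-L[2] = 2-5 = -3 → [7, 7, -3, 2, 9, 2]
append 7 → [7, 7, -3, 2, 9, 2, 7]
insert 5 at 3 → [7, 7, -3, 5, 2, 9, 2, 7]
reverse → [7, 2, 9, 2, 5, -3, 7, 7]
sum = 36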